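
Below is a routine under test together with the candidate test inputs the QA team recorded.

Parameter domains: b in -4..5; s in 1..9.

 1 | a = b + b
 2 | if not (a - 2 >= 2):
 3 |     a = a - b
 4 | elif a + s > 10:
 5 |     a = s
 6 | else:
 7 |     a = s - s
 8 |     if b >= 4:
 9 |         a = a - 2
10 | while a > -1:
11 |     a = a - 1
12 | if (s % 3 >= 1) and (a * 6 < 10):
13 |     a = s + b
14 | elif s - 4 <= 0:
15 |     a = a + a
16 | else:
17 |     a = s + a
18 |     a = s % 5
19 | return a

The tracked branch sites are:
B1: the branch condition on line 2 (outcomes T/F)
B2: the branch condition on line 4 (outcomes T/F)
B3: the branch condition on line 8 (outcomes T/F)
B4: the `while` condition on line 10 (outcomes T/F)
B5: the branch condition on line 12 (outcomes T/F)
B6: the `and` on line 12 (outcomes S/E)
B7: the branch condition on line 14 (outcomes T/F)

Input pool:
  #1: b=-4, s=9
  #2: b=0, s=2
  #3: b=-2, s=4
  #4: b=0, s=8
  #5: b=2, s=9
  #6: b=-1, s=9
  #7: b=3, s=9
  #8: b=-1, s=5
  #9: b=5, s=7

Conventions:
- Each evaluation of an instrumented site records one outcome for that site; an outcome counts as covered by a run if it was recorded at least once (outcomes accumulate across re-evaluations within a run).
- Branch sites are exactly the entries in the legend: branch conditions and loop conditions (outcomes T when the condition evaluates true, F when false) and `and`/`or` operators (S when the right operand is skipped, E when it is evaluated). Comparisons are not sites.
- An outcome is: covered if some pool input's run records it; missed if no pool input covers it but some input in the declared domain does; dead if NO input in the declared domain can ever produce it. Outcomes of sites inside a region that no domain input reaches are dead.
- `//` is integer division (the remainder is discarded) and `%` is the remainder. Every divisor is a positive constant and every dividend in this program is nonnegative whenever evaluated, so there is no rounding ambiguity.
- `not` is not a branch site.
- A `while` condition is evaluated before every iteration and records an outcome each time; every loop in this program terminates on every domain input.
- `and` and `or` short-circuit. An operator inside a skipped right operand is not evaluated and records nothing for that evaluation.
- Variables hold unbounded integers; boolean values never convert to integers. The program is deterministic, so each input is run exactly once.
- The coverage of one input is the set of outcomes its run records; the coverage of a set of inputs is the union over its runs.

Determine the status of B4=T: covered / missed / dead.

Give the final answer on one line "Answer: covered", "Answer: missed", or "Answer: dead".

B4=T is recorded by pool input(s) 2, 4, 5, 7, 9 -> covered

Answer: covered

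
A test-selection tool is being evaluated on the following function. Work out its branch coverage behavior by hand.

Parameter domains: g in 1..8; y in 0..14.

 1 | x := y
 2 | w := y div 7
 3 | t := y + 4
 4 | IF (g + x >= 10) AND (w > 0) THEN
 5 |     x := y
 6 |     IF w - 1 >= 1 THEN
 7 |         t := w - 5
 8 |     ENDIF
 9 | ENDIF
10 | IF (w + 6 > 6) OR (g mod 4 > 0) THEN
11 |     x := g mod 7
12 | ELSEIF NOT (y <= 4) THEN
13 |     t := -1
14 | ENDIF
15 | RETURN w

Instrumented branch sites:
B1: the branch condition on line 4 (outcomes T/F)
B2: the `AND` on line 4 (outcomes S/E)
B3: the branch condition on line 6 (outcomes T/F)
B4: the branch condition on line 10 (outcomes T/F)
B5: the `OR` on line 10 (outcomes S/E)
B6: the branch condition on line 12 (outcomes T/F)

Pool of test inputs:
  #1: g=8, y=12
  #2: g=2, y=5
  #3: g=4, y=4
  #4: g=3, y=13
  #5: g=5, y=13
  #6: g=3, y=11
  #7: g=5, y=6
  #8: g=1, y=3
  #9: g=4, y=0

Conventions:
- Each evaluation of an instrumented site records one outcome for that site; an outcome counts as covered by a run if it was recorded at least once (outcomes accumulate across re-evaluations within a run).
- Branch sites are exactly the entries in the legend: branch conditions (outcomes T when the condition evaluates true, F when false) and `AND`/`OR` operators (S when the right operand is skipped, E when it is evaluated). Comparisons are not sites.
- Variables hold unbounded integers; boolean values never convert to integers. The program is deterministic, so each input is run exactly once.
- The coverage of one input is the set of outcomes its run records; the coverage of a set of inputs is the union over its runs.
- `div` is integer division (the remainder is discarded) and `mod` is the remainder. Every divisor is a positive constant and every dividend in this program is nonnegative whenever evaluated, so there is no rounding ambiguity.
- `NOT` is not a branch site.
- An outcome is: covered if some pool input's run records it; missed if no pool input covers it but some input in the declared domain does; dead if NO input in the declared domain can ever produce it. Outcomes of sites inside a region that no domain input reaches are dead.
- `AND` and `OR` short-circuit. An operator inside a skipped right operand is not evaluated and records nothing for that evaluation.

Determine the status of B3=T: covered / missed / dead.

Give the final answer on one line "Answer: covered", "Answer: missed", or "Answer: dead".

no pool input records B3=T
but domain input (g=1, y=14) does record it -> reachable, so missed

Answer: missed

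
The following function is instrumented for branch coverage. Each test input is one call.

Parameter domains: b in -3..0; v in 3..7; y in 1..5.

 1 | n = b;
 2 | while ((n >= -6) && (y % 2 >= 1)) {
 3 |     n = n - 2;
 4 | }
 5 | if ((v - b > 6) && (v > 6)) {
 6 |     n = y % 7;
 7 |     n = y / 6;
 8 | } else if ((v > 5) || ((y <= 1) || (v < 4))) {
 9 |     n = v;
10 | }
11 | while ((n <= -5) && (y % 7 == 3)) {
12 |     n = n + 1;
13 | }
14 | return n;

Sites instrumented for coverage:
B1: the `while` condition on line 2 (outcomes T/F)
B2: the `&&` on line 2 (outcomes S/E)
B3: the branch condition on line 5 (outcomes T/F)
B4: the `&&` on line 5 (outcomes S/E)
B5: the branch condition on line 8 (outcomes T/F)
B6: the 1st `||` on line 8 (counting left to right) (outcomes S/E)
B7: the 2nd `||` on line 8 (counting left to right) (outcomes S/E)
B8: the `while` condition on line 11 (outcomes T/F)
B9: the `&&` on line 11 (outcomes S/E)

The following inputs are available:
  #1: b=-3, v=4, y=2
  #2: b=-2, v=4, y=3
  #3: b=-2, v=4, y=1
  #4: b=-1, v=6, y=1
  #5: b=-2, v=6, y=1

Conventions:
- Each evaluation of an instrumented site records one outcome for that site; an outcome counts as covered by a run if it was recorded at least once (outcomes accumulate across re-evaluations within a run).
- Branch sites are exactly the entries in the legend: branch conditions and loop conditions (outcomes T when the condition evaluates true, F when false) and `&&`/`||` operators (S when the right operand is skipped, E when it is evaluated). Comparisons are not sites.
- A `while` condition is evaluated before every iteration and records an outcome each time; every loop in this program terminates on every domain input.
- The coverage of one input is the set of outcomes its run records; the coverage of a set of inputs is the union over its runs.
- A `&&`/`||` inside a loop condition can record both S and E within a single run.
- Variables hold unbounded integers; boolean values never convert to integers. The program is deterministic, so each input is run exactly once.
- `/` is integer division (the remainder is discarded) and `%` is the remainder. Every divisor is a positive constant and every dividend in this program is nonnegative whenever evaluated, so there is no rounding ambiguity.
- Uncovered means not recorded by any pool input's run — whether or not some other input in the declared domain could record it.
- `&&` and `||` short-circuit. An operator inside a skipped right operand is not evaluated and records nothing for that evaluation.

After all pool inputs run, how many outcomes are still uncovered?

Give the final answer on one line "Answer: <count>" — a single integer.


run #1 (b=-3, v=4, y=2) runs B2->E, B1->F, B4->E, B3->F, B6->E, B7->E, B5->F, B9->S, B8->F; records B1=F, B2=E, B3=F, B4=E, B5=F, B6=E, B7=E, B8=F, B9=S
run #2 (b=-2, v=4, y=3) runs B2->E, B1->T, B2->E, B1->T, B2->E, B1->T, B2->S, B1->F, B4->S, B3->F, B6->E, B7->E, B5->F, B9->E, ...; records B1=T, B1=F, B2=S, B2=E, B3=F, B4=S, B5=F, B6=E, B7=E, B8=T, B8=F, B9=S, B9=E
run #3 (b=-2, v=4, y=1) runs B2->E, B1->T, B2->E, B1->T, B2->E, B1->T, B2->S, B1->F, B4->S, B3->F, B6->E, B7->S, B5->T, B9->S, ...; records B1=T, B1=F, B2=S, B2=E, B3=F, B4=S, B5=T, B6=E, B7=S, B8=F, B9=S
run #4 (b=-1, v=6, y=1) runs B2->E, B1->T, B2->E, B1->T, B2->E, B1->T, B2->S, B1->F, B4->E, B3->F, B6->S, B5->T, B9->S, B8->F; records B1=T, B1=F, B2=S, B2=E, B3=F, B4=E, B5=T, B6=S, B8=F, B9=S
run #5 (b=-2, v=6, y=1) runs B2->E, B1->T, B2->E, B1->T, B2->E, B1->T, B2->S, B1->F, B4->E, B3->F, B6->S, B5->T, B9->S, B8->F; records B1=T, B1=F, B2=S, B2=E, B3=F, B4=E, B5=T, B6=S, B8=F, B9=S
union over the pool: B1=T, B1=F, B2=S, B2=E, B3=F, B4=S, B4=E, B5=T, B5=F, B6=S, B6=E, B7=S, B7=E, B8=T, B8=F, B9=S, B9=E
uncovered (1 of 18): B3=T
Answer: 1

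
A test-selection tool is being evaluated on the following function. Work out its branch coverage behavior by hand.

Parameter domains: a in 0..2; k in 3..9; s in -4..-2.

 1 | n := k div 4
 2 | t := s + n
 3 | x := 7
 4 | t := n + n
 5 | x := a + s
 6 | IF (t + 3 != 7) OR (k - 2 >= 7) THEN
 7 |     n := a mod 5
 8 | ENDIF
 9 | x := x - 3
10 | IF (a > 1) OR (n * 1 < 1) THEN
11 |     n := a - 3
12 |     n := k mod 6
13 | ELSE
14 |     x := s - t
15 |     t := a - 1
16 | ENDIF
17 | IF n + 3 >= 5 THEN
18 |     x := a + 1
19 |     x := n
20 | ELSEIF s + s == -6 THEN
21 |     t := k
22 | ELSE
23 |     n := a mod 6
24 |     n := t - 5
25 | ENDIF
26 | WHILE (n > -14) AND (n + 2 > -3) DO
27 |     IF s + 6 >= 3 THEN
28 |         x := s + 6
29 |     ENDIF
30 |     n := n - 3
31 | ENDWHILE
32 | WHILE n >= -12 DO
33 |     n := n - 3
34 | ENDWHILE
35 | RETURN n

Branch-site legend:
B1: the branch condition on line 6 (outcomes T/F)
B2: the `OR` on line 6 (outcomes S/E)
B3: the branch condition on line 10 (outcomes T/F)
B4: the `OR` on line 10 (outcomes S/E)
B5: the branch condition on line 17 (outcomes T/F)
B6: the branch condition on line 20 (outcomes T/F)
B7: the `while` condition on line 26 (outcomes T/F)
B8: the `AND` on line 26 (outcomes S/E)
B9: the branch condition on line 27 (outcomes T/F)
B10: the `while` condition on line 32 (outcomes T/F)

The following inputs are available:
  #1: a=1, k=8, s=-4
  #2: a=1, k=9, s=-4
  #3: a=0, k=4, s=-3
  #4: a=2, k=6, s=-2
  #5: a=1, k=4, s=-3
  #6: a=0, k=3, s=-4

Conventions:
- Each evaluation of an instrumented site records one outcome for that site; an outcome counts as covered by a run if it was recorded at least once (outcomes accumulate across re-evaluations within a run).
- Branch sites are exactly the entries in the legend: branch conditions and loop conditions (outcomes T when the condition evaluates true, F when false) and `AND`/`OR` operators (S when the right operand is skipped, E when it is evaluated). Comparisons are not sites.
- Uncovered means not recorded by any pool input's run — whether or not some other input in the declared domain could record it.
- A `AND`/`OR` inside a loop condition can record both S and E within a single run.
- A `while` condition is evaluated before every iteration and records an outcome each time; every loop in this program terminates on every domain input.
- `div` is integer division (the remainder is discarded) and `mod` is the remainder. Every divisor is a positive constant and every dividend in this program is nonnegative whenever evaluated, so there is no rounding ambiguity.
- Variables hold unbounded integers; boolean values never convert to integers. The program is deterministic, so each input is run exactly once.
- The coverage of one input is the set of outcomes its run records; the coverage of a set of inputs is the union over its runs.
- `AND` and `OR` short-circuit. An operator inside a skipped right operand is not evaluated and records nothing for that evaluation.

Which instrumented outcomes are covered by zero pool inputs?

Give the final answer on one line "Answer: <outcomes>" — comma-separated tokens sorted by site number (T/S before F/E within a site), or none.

input #1, a=1, k=8, s=-4: outcomes B1=F, B2=E, B3=F, B4=E, B5=T, B7=T, B7=F, B8=E, B9=F, B10=T, B10=F
input #2, a=1, k=9, s=-4: outcomes B1=T, B2=E, B3=F, B4=E, B5=F, B6=F, B7=F, B8=E, B10=T, B10=F
input #3, a=0, k=4, s=-3: outcomes B1=T, B2=S, B3=T, B4=E, B5=T, B7=T, B7=F, B8=E, B9=T, B10=T, B10=F
input #4, a=2, k=6, s=-2: outcomes B1=T, B2=S, B3=T, B4=S, B5=F, B6=F, B7=T, B7=F, B8=E, B9=T, B10=T, B10=F
input #5, a=1, k=4, s=-3: outcomes B1=T, B2=S, B3=F, B4=E, B5=F, B6=T, B7=T, B7=F, B8=E, B9=T, B10=T, B10=F
input #6, a=0, k=3, s=-4: outcomes B1=T, B2=S, B3=T, B4=E, B5=T, B7=T, B7=F, B8=E, B9=F, B10=T, B10=F
union over the pool: B1=T, B1=F, B2=S, B2=E, B3=T, B3=F, B4=S, B4=E, B5=T, B5=F, B6=T, B6=F, B7=T, B7=F, B8=E, B9=T, B9=F, B10=T, B10=F
uncovered (1 of 20): B8=S

Answer: B8=S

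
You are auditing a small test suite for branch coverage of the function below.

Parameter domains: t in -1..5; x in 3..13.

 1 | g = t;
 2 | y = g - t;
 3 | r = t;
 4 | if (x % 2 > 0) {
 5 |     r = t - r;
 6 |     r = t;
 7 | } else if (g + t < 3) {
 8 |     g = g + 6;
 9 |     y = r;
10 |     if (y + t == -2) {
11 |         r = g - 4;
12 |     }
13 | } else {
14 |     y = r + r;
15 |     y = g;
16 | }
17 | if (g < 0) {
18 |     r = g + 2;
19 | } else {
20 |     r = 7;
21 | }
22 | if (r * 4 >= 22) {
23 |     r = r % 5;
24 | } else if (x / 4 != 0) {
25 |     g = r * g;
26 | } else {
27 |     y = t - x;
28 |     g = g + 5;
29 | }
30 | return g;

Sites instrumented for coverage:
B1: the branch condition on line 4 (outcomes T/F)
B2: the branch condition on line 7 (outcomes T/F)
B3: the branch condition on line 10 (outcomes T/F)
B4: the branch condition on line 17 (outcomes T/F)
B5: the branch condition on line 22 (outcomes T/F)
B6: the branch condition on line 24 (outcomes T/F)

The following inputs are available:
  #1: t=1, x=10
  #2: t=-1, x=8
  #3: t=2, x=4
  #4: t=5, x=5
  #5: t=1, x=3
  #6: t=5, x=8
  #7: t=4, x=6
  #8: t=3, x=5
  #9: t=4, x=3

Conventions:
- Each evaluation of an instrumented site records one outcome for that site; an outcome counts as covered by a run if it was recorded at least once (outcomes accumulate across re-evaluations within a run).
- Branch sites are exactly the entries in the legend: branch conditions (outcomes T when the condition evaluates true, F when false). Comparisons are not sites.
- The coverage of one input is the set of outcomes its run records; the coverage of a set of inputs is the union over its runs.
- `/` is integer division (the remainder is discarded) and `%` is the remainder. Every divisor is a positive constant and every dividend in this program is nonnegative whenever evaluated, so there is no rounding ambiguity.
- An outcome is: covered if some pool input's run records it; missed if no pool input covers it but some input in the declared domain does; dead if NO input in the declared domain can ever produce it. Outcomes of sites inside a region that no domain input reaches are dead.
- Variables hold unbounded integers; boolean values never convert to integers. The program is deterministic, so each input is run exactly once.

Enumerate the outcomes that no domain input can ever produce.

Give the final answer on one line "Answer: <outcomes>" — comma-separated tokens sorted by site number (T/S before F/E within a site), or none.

sweeping the full domain (77 inputs) for each outcome:
  reachable outcomes have witnesses, e.g. B1=T (e.g. t=-1, x=3), B1=F (e.g. t=-1, x=4), B2=T (e.g. t=-1, x=4), B2=F (e.g. t=2, x=4)

Answer: none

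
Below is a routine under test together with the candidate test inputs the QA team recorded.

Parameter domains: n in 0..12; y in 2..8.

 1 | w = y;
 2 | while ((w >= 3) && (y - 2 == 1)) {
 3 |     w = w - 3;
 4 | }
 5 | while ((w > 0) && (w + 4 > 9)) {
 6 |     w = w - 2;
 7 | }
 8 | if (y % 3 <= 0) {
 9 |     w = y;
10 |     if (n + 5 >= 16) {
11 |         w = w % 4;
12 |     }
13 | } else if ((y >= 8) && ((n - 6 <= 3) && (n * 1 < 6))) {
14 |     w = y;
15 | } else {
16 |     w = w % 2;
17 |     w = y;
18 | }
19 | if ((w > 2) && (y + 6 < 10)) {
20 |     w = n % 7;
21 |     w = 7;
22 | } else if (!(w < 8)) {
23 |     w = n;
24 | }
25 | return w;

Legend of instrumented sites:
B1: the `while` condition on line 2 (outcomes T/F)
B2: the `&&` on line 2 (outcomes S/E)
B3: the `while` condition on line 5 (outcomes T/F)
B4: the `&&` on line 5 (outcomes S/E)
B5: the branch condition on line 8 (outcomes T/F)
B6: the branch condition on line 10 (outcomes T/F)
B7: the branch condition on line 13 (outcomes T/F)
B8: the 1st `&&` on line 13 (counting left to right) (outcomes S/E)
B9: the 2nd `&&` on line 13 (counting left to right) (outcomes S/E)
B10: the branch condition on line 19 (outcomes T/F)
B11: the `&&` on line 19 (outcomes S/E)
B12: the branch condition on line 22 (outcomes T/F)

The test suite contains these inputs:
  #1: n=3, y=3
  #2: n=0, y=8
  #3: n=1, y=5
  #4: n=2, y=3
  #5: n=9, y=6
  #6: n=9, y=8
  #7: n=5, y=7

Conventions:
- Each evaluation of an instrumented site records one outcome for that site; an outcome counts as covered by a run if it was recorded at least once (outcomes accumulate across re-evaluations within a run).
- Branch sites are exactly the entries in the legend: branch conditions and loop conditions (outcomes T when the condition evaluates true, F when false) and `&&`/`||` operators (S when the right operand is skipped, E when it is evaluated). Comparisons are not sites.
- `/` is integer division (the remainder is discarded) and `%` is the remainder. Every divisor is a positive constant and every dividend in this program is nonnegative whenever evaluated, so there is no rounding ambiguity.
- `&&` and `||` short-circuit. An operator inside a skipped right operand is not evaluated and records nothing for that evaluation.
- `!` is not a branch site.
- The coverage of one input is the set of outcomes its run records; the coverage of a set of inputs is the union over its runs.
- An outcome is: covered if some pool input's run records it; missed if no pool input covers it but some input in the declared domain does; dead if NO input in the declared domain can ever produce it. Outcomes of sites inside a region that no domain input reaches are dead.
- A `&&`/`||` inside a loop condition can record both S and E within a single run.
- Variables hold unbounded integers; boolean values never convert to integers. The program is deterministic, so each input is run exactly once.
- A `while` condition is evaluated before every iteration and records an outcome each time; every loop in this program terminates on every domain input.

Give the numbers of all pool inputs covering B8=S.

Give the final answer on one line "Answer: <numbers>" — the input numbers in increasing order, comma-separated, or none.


input #1 (n=3, y=3): does not produce B8=S
input #2 (n=0, y=8): does not produce B8=S
input #3 (n=1, y=5): produces B8=S
input #4 (n=2, y=3): does not produce B8=S
input #5 (n=9, y=6): does not produce B8=S
input #6 (n=9, y=8): does not produce B8=S
input #7 (n=5, y=7): produces B8=S
Answer: 3, 7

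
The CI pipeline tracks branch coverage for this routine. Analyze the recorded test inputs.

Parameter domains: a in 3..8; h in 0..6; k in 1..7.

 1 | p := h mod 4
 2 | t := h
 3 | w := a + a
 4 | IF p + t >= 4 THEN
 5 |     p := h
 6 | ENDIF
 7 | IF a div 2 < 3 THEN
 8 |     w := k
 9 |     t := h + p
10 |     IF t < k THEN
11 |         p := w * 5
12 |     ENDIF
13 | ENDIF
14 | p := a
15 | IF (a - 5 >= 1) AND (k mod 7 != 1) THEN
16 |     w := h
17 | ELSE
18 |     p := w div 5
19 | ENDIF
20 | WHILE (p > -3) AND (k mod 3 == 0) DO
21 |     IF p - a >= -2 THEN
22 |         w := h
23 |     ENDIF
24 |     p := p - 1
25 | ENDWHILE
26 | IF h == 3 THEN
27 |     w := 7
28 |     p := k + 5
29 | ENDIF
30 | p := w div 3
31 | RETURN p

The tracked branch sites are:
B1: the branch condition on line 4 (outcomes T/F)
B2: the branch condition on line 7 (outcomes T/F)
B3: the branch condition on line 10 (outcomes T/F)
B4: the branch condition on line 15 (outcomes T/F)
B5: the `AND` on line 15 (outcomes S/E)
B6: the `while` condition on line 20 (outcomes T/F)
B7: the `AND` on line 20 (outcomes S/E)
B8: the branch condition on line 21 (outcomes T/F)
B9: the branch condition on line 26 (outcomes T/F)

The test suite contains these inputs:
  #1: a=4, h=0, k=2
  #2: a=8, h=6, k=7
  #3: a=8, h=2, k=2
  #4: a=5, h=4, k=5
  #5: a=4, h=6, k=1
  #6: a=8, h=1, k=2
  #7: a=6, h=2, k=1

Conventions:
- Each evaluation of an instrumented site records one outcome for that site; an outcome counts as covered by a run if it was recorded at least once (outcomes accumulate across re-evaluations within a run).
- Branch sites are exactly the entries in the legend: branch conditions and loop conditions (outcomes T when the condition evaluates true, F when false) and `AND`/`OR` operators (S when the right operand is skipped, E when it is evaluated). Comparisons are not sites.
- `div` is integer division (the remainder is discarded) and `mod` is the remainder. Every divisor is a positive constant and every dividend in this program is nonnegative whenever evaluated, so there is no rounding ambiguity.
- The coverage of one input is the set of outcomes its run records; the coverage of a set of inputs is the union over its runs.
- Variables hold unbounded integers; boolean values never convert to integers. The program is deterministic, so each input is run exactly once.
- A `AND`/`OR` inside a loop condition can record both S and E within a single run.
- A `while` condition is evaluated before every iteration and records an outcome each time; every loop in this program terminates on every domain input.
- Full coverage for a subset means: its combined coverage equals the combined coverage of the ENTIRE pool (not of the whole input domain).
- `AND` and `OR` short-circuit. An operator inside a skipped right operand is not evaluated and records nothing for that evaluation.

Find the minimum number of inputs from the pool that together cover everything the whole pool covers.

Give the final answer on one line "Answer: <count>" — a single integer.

test 1 (a=4, h=0, k=2) fires B1->F, B2->T, B3->T, B5->S, B4->F, B7->E, B6->F, B9->F; hits B1=F, B2=T, B3=T, B4=F, B5=S, B6=F, B7=E, B9=F
test 2 (a=8, h=6, k=7) fires B1->T, B2->F, B5->E, B4->T, B7->E, B6->F, B9->F; hits B1=T, B2=F, B4=T, B5=E, B6=F, B7=E, B9=F
test 3 (a=8, h=2, k=2) fires B1->T, B2->F, B5->E, B4->T, B7->E, B6->F, B9->F; hits B1=T, B2=F, B4=T, B5=E, B6=F, B7=E, B9=F
test 4 (a=5, h=4, k=5) fires B1->T, B2->T, B3->F, B5->S, B4->F, B7->E, B6->F, B9->F; hits B1=T, B2=T, B3=F, B4=F, B5=S, B6=F, B7=E, B9=F
test 5 (a=4, h=6, k=1) fires B1->T, B2->T, B3->F, B5->S, B4->F, B7->E, B6->F, B9->F; hits B1=T, B2=T, B3=F, B4=F, B5=S, B6=F, B7=E, B9=F
test 6 (a=8, h=1, k=2) fires B1->F, B2->F, B5->E, B4->T, B7->E, B6->F, B9->F; hits B1=F, B2=F, B4=T, B5=E, B6=F, B7=E, B9=F
test 7 (a=6, h=2, k=1) fires B1->T, B2->F, B5->E, B4->F, B7->E, B6->F, B9->F; hits B1=T, B2=F, B4=F, B5=E, B6=F, B7=E, B9=F
the full pool covers 13 outcomes: B1=T, B1=F, B2=T, B2=F, B3=T, B3=F, B4=T, B4=F, B5=S, B5=E, B6=F, B7=E, B9=F
checked all size-1 subsets: none covers 13 outcomes (max 8/13)
checked all size-2 subsets: none covers 13 outcomes (max 12/13)
inputs {1, 2, 4} (size 3) cover everything; no size-3 subset with a lexicographically smaller index list covers all 13

Answer: 3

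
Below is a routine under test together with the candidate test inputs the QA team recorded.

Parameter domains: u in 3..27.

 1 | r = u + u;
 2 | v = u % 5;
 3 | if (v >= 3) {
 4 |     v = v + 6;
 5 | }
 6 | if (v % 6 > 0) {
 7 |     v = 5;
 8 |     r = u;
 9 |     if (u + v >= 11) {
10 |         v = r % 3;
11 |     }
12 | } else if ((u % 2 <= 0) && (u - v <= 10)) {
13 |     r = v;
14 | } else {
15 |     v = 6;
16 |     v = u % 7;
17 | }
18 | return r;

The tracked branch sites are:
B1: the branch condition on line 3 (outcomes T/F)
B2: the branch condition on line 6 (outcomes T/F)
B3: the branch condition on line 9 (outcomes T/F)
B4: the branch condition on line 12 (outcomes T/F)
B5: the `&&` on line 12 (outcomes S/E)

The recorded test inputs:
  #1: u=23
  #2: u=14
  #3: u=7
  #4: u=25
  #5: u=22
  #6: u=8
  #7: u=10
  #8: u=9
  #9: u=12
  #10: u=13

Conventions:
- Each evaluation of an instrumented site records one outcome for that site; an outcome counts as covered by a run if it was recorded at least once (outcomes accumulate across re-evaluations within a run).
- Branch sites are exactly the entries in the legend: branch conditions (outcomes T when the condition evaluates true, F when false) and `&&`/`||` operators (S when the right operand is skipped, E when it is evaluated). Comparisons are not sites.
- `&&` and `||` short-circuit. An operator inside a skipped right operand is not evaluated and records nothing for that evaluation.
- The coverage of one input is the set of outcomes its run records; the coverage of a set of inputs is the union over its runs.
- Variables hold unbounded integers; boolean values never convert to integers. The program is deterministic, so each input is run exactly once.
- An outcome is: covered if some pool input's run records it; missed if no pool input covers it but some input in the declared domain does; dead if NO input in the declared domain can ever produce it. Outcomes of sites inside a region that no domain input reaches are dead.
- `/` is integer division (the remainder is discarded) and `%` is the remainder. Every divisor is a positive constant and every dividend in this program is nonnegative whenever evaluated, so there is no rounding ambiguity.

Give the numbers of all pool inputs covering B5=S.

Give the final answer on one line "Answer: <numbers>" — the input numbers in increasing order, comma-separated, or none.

input #1 (u=23): does not record B5=S
input #2 (u=14): does not record B5=S
input #3 (u=7): does not record B5=S
input #4 (u=25): records B5=S
input #5 (u=22): does not record B5=S
input #6 (u=8): does not record B5=S
input #7 (u=10): does not record B5=S
input #8 (u=9): does not record B5=S
input #9 (u=12): does not record B5=S
input #10 (u=13): does not record B5=S

Answer: 4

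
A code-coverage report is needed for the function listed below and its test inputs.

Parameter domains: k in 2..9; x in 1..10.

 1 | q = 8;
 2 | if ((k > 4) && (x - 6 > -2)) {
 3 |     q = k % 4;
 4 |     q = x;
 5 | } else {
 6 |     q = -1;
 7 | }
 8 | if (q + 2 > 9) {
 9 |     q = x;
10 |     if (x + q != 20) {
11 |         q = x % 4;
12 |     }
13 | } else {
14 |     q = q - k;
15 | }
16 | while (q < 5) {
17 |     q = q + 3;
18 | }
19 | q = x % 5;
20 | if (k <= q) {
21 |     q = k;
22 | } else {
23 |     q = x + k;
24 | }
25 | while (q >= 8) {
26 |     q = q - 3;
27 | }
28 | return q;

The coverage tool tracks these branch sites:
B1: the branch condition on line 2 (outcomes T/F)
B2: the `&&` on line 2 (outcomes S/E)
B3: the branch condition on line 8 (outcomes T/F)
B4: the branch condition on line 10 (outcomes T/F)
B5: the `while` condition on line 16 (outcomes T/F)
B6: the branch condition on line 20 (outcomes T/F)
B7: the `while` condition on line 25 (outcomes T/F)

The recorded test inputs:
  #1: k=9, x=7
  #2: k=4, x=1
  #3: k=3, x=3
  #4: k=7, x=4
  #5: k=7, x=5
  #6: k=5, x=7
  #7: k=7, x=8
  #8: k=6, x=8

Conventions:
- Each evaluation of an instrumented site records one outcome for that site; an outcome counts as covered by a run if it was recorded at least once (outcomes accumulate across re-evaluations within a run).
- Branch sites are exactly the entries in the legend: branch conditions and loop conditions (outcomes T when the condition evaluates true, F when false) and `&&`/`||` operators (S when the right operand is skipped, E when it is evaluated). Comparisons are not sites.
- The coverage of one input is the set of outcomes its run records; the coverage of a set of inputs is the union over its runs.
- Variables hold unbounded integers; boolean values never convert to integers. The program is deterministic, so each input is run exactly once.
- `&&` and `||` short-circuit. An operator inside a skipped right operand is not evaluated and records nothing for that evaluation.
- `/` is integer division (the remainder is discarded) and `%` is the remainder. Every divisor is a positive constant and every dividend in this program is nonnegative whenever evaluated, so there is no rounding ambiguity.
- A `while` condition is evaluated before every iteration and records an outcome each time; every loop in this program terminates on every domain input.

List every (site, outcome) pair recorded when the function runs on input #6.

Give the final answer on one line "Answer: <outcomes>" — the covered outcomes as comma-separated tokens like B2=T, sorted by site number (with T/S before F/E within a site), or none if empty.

Tracing the run of input #6 (k=5, x=7):
  B2->E, B1->T, B3->F, B5->T, B5->F, B6->F, B7->T, B7->T, B7->F
as a set, this run covers: B1=T, B2=E, B3=F, B5=T, B5=F, B6=F, B7=T, B7=F

Answer: B1=T, B2=E, B3=F, B5=T, B5=F, B6=F, B7=T, B7=F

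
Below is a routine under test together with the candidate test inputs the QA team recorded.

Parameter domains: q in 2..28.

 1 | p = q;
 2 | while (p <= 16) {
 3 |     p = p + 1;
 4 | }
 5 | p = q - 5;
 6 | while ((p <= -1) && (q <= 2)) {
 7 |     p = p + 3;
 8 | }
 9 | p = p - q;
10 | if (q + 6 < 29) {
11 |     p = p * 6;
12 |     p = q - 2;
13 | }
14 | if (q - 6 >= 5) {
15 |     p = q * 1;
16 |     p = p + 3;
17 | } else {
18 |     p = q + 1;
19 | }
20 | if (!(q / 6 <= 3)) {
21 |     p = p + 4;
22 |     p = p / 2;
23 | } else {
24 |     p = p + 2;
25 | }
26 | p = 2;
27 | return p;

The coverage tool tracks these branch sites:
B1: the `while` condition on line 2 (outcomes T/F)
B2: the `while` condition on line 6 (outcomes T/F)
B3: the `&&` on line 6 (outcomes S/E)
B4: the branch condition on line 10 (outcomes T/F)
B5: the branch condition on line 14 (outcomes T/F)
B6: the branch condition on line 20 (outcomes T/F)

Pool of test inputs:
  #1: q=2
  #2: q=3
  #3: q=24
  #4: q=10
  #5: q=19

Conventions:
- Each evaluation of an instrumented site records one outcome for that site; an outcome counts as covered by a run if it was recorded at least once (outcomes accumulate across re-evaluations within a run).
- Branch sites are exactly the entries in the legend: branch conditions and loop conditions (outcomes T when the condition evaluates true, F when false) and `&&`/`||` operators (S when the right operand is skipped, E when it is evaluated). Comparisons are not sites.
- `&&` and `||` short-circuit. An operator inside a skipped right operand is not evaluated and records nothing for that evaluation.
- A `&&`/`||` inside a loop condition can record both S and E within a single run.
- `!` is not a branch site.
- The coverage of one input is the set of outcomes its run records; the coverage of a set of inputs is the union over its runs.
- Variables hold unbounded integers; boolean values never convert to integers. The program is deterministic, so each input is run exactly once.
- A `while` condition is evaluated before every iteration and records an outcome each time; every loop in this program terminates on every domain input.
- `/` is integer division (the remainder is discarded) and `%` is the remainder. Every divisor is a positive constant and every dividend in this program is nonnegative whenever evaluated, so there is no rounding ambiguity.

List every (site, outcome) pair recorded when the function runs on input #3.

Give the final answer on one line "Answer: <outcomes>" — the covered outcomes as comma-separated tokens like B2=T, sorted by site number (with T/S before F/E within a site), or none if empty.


Running input #3 (q=24), event by event:
  B1->F, B3->S, B2->F, B4->F, B5->T, B6->T
as a set, this run covers: B1=F, B2=F, B3=S, B4=F, B5=T, B6=T
Answer: B1=F, B2=F, B3=S, B4=F, B5=T, B6=T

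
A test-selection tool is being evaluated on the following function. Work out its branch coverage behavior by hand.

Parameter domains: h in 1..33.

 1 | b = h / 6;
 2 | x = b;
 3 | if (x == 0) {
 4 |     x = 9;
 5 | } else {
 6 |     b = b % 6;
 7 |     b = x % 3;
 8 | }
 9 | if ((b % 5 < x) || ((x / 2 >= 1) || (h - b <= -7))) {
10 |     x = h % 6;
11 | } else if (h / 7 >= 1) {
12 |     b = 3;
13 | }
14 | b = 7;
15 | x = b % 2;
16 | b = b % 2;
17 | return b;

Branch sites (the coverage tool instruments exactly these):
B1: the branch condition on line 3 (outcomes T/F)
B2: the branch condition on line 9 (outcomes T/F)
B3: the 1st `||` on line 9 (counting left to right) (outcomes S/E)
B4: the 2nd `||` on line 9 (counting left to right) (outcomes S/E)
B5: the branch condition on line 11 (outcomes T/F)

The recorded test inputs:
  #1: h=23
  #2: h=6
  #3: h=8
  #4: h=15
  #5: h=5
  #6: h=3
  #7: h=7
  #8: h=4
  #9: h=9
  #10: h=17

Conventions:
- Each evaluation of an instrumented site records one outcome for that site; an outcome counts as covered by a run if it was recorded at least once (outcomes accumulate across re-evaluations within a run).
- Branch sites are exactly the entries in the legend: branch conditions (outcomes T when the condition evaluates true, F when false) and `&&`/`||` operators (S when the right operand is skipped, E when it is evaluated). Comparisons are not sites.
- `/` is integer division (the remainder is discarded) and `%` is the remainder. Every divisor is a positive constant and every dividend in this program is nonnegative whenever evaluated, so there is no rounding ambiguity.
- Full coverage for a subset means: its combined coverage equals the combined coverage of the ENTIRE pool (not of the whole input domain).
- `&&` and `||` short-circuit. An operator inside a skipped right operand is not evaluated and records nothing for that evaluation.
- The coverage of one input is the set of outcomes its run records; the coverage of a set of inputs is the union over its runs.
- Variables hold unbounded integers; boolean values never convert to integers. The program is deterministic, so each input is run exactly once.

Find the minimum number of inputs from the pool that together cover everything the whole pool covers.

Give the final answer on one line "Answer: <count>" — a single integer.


test 1 (h=23) fires B1->F, B3->S, B2->T; hits B1=F, B2=T, B3=S
test 2 (h=6) fires B1->F, B3->E, B4->E, B2->F, B5->F; hits B1=F, B2=F, B3=E, B4=E, B5=F
test 3 (h=8) fires B1->F, B3->E, B4->E, B2->F, B5->T; hits B1=F, B2=F, B3=E, B4=E, B5=T
test 4 (h=15) fires B1->F, B3->E, B4->S, B2->T; hits B1=F, B2=T, B3=E, B4=S
test 5 (h=5) fires B1->T, B3->S, B2->T; hits B1=T, B2=T, B3=S
test 6 (h=3) fires B1->T, B3->S, B2->T; hits B1=T, B2=T, B3=S
test 7 (h=7) fires B1->F, B3->E, B4->E, B2->F, B5->T; hits B1=F, B2=F, B3=E, B4=E, B5=T
test 8 (h=4) fires B1->T, B3->S, B2->T; hits B1=T, B2=T, B3=S
test 9 (h=9) fires B1->F, B3->E, B4->E, B2->F, B5->T; hits B1=F, B2=F, B3=E, B4=E, B5=T
test 10 (h=17) fires B1->F, B3->E, B4->S, B2->T; hits B1=F, B2=T, B3=E, B4=S
union over all inputs: B1=T, B1=F, B2=T, B2=F, B3=S, B3=E, B4=S, B4=E, B5=T, B5=F (10 outcomes)
checked all size-1 subsets: none covers 10 outcomes (max 5/10)
checked all size-2 subsets: none covers 10 outcomes (max 8/10)
checked all size-3 subsets: none covers 10 outcomes (max 9/10)
size 4: inputs {2, 3, 4, 5} cover all 10 outcomes, and no lexicographically smaller subset of this size does
Answer: 4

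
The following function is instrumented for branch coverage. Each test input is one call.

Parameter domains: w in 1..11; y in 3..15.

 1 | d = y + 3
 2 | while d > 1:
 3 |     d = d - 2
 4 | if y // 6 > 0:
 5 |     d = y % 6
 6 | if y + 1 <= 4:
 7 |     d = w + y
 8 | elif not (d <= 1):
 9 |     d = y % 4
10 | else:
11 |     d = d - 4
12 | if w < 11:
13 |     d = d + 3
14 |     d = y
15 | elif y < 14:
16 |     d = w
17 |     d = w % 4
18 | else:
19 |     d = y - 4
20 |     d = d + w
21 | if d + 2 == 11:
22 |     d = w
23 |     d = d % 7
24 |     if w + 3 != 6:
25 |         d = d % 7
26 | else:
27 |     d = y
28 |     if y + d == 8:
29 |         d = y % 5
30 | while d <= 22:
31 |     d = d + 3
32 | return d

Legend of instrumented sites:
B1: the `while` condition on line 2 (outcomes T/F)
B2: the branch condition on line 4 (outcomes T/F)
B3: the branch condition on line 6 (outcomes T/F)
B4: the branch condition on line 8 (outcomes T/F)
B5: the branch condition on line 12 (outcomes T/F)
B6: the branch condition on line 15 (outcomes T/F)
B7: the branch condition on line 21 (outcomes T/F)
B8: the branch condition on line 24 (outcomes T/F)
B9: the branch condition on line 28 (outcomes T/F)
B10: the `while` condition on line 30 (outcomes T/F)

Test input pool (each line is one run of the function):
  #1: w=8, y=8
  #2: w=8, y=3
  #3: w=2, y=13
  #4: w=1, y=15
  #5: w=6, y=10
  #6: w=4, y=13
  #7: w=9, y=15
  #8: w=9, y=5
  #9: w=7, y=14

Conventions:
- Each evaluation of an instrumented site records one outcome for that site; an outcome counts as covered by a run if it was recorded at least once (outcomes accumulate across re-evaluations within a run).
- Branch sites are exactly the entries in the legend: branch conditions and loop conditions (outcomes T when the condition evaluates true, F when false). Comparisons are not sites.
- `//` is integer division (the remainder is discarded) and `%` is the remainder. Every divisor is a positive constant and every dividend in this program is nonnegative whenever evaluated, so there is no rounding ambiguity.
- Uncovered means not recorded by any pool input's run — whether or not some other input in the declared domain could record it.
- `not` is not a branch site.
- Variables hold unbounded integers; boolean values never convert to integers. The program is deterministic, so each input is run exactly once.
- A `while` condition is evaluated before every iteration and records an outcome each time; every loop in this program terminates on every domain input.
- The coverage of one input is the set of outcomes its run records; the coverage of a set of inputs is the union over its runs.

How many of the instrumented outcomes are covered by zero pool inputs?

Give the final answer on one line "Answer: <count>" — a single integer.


input #1 (w=8, y=8): events B1->T, B1->T, B1->T, B1->T, B1->T, B1->F, B2->T, B3->F, B4->T, B5->T, B7->F, B9->F, B10->T, B10->T, ...; covers B1=T, B1=F, B2=T, B3=F, B4=T, B5=T, B7=F, B9=F, B10=T, B10=F
input #2 (w=8, y=3): events B1->T, B1->T, B1->T, B1->F, B2->F, B3->T, B5->T, B7->F, B9->F, B10->T, B10->T, B10->T, B10->T, B10->T, ...; covers B1=T, B1=F, B2=F, B3=T, B5=T, B7=F, B9=F, B10=T, B10=F
input #3 (w=2, y=13): events B1->T, B1->T, B1->T, B1->T, B1->T, B1->T, B1->T, B1->T, B1->F, B2->T, B3->F, B4->F, B5->T, B7->F, ...; covers B1=T, B1=F, B2=T, B3=F, B4=F, B5=T, B7=F, B9=F, B10=T, B10=F
input #4 (w=1, y=15): events B1->T, B1->T, B1->T, B1->T, B1->T, B1->T, B1->T, B1->T, B1->T, B1->F, B2->T, B3->F, B4->T, B5->T, ...; covers B1=T, B1=F, B2=T, B3=F, B4=T, B5=T, B7=F, B9=F, B10=T, B10=F
input #5 (w=6, y=10): events B1->T, B1->T, B1->T, B1->T, B1->T, B1->T, B1->F, B2->T, B3->F, B4->T, B5->T, B7->F, B9->F, B10->T, ...; covers B1=T, B1=F, B2=T, B3=F, B4=T, B5=T, B7=F, B9=F, B10=T, B10=F
input #6 (w=4, y=13): events B1->T, B1->T, B1->T, B1->T, B1->T, B1->T, B1->T, B1->T, B1->F, B2->T, B3->F, B4->F, B5->T, B7->F, ...; covers B1=T, B1=F, B2=T, B3=F, B4=F, B5=T, B7=F, B9=F, B10=T, B10=F
input #7 (w=9, y=15): events B1->T, B1->T, B1->T, B1->T, B1->T, B1->T, B1->T, B1->T, B1->T, B1->F, B2->T, B3->F, B4->T, B5->T, ...; covers B1=T, B1=F, B2=T, B3=F, B4=T, B5=T, B7=F, B9=F, B10=T, B10=F
input #8 (w=9, y=5): events B1->T, B1->T, B1->T, B1->T, B1->F, B2->F, B3->F, B4->F, B5->T, B7->F, B9->F, B10->T, B10->T, B10->T, ...; covers B1=T, B1=F, B2=F, B3=F, B4=F, B5=T, B7=F, B9=F, B10=T, B10=F
input #9 (w=7, y=14): events B1->T, B1->T, B1->T, B1->T, B1->T, B1->T, B1->T, B1->T, B1->F, B2->T, B3->F, B4->T, B5->T, B7->F, ...; covers B1=T, B1=F, B2=T, B3=F, B4=T, B5=T, B7=F, B9=F, B10=T, B10=F
union over the pool: B1=T, B1=F, B2=T, B2=F, B3=T, B3=F, B4=T, B4=F, B5=T, B7=F, B9=F, B10=T, B10=F
uncovered (7 of 20): B5=F, B6=T, B6=F, B7=T, B8=T, B8=F, B9=T
Answer: 7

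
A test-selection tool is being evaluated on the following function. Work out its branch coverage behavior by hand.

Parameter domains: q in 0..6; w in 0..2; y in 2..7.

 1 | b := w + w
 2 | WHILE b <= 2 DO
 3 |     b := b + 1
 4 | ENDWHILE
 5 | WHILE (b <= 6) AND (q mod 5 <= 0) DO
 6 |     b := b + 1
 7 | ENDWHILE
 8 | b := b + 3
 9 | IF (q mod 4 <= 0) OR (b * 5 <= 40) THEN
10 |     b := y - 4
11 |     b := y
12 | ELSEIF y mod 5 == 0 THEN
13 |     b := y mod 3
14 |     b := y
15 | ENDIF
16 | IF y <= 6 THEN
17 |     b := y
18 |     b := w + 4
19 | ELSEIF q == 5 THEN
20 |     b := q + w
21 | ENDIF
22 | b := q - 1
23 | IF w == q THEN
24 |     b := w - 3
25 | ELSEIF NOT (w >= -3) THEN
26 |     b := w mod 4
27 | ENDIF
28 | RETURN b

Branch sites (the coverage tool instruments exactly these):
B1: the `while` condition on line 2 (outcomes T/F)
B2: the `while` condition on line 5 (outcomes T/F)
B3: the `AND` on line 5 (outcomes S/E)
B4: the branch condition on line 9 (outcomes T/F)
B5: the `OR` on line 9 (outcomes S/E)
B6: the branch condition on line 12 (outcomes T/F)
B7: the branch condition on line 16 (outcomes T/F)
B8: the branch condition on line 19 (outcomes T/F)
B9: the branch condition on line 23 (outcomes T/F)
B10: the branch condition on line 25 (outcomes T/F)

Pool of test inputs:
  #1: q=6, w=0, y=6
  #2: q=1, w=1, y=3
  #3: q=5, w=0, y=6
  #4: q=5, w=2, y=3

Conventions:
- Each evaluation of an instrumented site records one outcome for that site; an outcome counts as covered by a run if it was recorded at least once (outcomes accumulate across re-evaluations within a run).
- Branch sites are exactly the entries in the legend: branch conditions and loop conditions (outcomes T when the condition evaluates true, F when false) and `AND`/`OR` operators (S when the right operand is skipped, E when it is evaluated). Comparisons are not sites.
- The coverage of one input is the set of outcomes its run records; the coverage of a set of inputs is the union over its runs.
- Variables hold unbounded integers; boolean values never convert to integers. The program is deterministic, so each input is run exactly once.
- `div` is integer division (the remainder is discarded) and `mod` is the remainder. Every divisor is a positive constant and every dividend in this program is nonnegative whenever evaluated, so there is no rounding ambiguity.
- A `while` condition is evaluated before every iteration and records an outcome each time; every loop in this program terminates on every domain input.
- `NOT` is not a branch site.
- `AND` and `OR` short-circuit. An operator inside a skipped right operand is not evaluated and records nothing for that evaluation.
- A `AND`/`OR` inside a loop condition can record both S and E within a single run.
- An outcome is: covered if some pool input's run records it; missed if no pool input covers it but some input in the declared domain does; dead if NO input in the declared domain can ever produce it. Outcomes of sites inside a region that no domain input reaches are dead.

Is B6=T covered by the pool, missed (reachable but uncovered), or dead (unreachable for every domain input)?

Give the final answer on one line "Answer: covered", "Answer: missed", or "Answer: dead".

no pool input records B6=T
but domain input (q=5, w=0, y=5) does record it -> reachable, so missed

Answer: missed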